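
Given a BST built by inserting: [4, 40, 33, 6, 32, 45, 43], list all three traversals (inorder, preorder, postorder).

Tree insertion order: [4, 40, 33, 6, 32, 45, 43]
Tree (level-order array): [4, None, 40, 33, 45, 6, None, 43, None, None, 32]
Inorder (L, root, R): [4, 6, 32, 33, 40, 43, 45]
Preorder (root, L, R): [4, 40, 33, 6, 32, 45, 43]
Postorder (L, R, root): [32, 6, 33, 43, 45, 40, 4]


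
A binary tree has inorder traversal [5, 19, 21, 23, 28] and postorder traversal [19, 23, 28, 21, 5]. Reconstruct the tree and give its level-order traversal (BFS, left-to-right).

Inorder:   [5, 19, 21, 23, 28]
Postorder: [19, 23, 28, 21, 5]
Algorithm: postorder visits root last, so walk postorder right-to-left;
each value is the root of the current inorder slice — split it at that
value, recurse on the right subtree first, then the left.
Recursive splits:
  root=5; inorder splits into left=[], right=[19, 21, 23, 28]
  root=21; inorder splits into left=[19], right=[23, 28]
  root=28; inorder splits into left=[23], right=[]
  root=23; inorder splits into left=[], right=[]
  root=19; inorder splits into left=[], right=[]
Reconstructed level-order: [5, 21, 19, 28, 23]


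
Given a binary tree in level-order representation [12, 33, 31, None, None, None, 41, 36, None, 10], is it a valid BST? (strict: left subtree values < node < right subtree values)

Level-order array: [12, 33, 31, None, None, None, 41, 36, None, 10]
Validate using subtree bounds (lo, hi): at each node, require lo < value < hi,
then recurse left with hi=value and right with lo=value.
Preorder trace (stopping at first violation):
  at node 12 with bounds (-inf, +inf): OK
  at node 33 with bounds (-inf, 12): VIOLATION
Node 33 violates its bound: not (-inf < 33 < 12).
Result: Not a valid BST


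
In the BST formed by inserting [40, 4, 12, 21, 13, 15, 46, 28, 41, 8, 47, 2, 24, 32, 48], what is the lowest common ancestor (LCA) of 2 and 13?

Tree insertion order: [40, 4, 12, 21, 13, 15, 46, 28, 41, 8, 47, 2, 24, 32, 48]
Tree (level-order array): [40, 4, 46, 2, 12, 41, 47, None, None, 8, 21, None, None, None, 48, None, None, 13, 28, None, None, None, 15, 24, 32]
In a BST, the LCA of p=2, q=13 is the first node v on the
root-to-leaf path with p <= v <= q (go left if both < v, right if both > v).
Walk from root:
  at 40: both 2 and 13 < 40, go left
  at 4: 2 <= 4 <= 13, this is the LCA
LCA = 4


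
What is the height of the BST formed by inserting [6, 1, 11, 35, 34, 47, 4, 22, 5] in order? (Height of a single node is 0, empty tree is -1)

Insertion order: [6, 1, 11, 35, 34, 47, 4, 22, 5]
Tree (level-order array): [6, 1, 11, None, 4, None, 35, None, 5, 34, 47, None, None, 22]
Compute height bottom-up (empty subtree = -1):
  height(5) = 1 + max(-1, -1) = 0
  height(4) = 1 + max(-1, 0) = 1
  height(1) = 1 + max(-1, 1) = 2
  height(22) = 1 + max(-1, -1) = 0
  height(34) = 1 + max(0, -1) = 1
  height(47) = 1 + max(-1, -1) = 0
  height(35) = 1 + max(1, 0) = 2
  height(11) = 1 + max(-1, 2) = 3
  height(6) = 1 + max(2, 3) = 4
Height = 4


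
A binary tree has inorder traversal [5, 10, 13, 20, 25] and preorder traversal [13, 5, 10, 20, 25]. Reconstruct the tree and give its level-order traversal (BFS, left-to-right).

Inorder:  [5, 10, 13, 20, 25]
Preorder: [13, 5, 10, 20, 25]
Algorithm: preorder visits root first, so consume preorder in order;
for each root, split the current inorder slice at that value into
left-subtree inorder and right-subtree inorder, then recurse.
Recursive splits:
  root=13; inorder splits into left=[5, 10], right=[20, 25]
  root=5; inorder splits into left=[], right=[10]
  root=10; inorder splits into left=[], right=[]
  root=20; inorder splits into left=[], right=[25]
  root=25; inorder splits into left=[], right=[]
Reconstructed level-order: [13, 5, 20, 10, 25]


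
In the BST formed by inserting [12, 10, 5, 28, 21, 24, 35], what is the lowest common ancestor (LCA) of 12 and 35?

Tree insertion order: [12, 10, 5, 28, 21, 24, 35]
Tree (level-order array): [12, 10, 28, 5, None, 21, 35, None, None, None, 24]
In a BST, the LCA of p=12, q=35 is the first node v on the
root-to-leaf path with p <= v <= q (go left if both < v, right if both > v).
Walk from root:
  at 12: 12 <= 12 <= 35, this is the LCA
LCA = 12


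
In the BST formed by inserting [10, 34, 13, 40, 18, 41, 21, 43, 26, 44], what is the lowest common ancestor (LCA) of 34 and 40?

Tree insertion order: [10, 34, 13, 40, 18, 41, 21, 43, 26, 44]
Tree (level-order array): [10, None, 34, 13, 40, None, 18, None, 41, None, 21, None, 43, None, 26, None, 44]
In a BST, the LCA of p=34, q=40 is the first node v on the
root-to-leaf path with p <= v <= q (go left if both < v, right if both > v).
Walk from root:
  at 10: both 34 and 40 > 10, go right
  at 34: 34 <= 34 <= 40, this is the LCA
LCA = 34


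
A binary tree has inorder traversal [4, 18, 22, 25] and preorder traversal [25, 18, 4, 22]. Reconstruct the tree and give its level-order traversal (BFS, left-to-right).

Inorder:  [4, 18, 22, 25]
Preorder: [25, 18, 4, 22]
Algorithm: preorder visits root first, so consume preorder in order;
for each root, split the current inorder slice at that value into
left-subtree inorder and right-subtree inorder, then recurse.
Recursive splits:
  root=25; inorder splits into left=[4, 18, 22], right=[]
  root=18; inorder splits into left=[4], right=[22]
  root=4; inorder splits into left=[], right=[]
  root=22; inorder splits into left=[], right=[]
Reconstructed level-order: [25, 18, 4, 22]


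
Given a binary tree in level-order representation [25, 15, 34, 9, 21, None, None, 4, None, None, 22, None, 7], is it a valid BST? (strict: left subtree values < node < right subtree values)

Level-order array: [25, 15, 34, 9, 21, None, None, 4, None, None, 22, None, 7]
Validate using subtree bounds (lo, hi): at each node, require lo < value < hi,
then recurse left with hi=value and right with lo=value.
Preorder trace (stopping at first violation):
  at node 25 with bounds (-inf, +inf): OK
  at node 15 with bounds (-inf, 25): OK
  at node 9 with bounds (-inf, 15): OK
  at node 4 with bounds (-inf, 9): OK
  at node 7 with bounds (4, 9): OK
  at node 21 with bounds (15, 25): OK
  at node 22 with bounds (21, 25): OK
  at node 34 with bounds (25, +inf): OK
No violation found at any node.
Result: Valid BST


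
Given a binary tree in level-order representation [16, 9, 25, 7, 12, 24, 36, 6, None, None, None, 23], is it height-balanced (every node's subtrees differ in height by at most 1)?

Tree (level-order array): [16, 9, 25, 7, 12, 24, 36, 6, None, None, None, 23]
Definition: a tree is height-balanced if, at every node, |h(left) - h(right)| <= 1 (empty subtree has height -1).
Bottom-up per-node check:
  node 6: h_left=-1, h_right=-1, diff=0 [OK], height=0
  node 7: h_left=0, h_right=-1, diff=1 [OK], height=1
  node 12: h_left=-1, h_right=-1, diff=0 [OK], height=0
  node 9: h_left=1, h_right=0, diff=1 [OK], height=2
  node 23: h_left=-1, h_right=-1, diff=0 [OK], height=0
  node 24: h_left=0, h_right=-1, diff=1 [OK], height=1
  node 36: h_left=-1, h_right=-1, diff=0 [OK], height=0
  node 25: h_left=1, h_right=0, diff=1 [OK], height=2
  node 16: h_left=2, h_right=2, diff=0 [OK], height=3
All nodes satisfy the balance condition.
Result: Balanced


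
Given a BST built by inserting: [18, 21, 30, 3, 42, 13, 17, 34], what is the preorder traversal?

Tree insertion order: [18, 21, 30, 3, 42, 13, 17, 34]
Tree (level-order array): [18, 3, 21, None, 13, None, 30, None, 17, None, 42, None, None, 34]
Preorder traversal: [18, 3, 13, 17, 21, 30, 42, 34]


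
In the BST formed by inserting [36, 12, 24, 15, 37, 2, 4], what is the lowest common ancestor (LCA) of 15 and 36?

Tree insertion order: [36, 12, 24, 15, 37, 2, 4]
Tree (level-order array): [36, 12, 37, 2, 24, None, None, None, 4, 15]
In a BST, the LCA of p=15, q=36 is the first node v on the
root-to-leaf path with p <= v <= q (go left if both < v, right if both > v).
Walk from root:
  at 36: 15 <= 36 <= 36, this is the LCA
LCA = 36


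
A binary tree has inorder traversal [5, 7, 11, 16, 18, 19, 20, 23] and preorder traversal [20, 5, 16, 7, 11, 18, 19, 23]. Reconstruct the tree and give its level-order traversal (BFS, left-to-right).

Inorder:  [5, 7, 11, 16, 18, 19, 20, 23]
Preorder: [20, 5, 16, 7, 11, 18, 19, 23]
Algorithm: preorder visits root first, so consume preorder in order;
for each root, split the current inorder slice at that value into
left-subtree inorder and right-subtree inorder, then recurse.
Recursive splits:
  root=20; inorder splits into left=[5, 7, 11, 16, 18, 19], right=[23]
  root=5; inorder splits into left=[], right=[7, 11, 16, 18, 19]
  root=16; inorder splits into left=[7, 11], right=[18, 19]
  root=7; inorder splits into left=[], right=[11]
  root=11; inorder splits into left=[], right=[]
  root=18; inorder splits into left=[], right=[19]
  root=19; inorder splits into left=[], right=[]
  root=23; inorder splits into left=[], right=[]
Reconstructed level-order: [20, 5, 23, 16, 7, 18, 11, 19]


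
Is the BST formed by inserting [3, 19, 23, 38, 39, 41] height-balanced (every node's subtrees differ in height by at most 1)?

Tree (level-order array): [3, None, 19, None, 23, None, 38, None, 39, None, 41]
Definition: a tree is height-balanced if, at every node, |h(left) - h(right)| <= 1 (empty subtree has height -1).
Bottom-up per-node check:
  node 41: h_left=-1, h_right=-1, diff=0 [OK], height=0
  node 39: h_left=-1, h_right=0, diff=1 [OK], height=1
  node 38: h_left=-1, h_right=1, diff=2 [FAIL (|-1-1|=2 > 1)], height=2
  node 23: h_left=-1, h_right=2, diff=3 [FAIL (|-1-2|=3 > 1)], height=3
  node 19: h_left=-1, h_right=3, diff=4 [FAIL (|-1-3|=4 > 1)], height=4
  node 3: h_left=-1, h_right=4, diff=5 [FAIL (|-1-4|=5 > 1)], height=5
Node 38 violates the condition: |-1 - 1| = 2 > 1.
Result: Not balanced


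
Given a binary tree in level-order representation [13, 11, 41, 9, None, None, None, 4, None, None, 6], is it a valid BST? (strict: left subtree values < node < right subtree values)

Level-order array: [13, 11, 41, 9, None, None, None, 4, None, None, 6]
Validate using subtree bounds (lo, hi): at each node, require lo < value < hi,
then recurse left with hi=value and right with lo=value.
Preorder trace (stopping at first violation):
  at node 13 with bounds (-inf, +inf): OK
  at node 11 with bounds (-inf, 13): OK
  at node 9 with bounds (-inf, 11): OK
  at node 4 with bounds (-inf, 9): OK
  at node 6 with bounds (4, 9): OK
  at node 41 with bounds (13, +inf): OK
No violation found at any node.
Result: Valid BST


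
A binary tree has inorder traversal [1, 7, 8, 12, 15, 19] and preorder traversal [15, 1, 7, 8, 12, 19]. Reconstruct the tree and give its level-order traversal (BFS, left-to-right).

Inorder:  [1, 7, 8, 12, 15, 19]
Preorder: [15, 1, 7, 8, 12, 19]
Algorithm: preorder visits root first, so consume preorder in order;
for each root, split the current inorder slice at that value into
left-subtree inorder and right-subtree inorder, then recurse.
Recursive splits:
  root=15; inorder splits into left=[1, 7, 8, 12], right=[19]
  root=1; inorder splits into left=[], right=[7, 8, 12]
  root=7; inorder splits into left=[], right=[8, 12]
  root=8; inorder splits into left=[], right=[12]
  root=12; inorder splits into left=[], right=[]
  root=19; inorder splits into left=[], right=[]
Reconstructed level-order: [15, 1, 19, 7, 8, 12]


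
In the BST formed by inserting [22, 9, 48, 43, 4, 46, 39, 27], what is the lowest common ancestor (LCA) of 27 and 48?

Tree insertion order: [22, 9, 48, 43, 4, 46, 39, 27]
Tree (level-order array): [22, 9, 48, 4, None, 43, None, None, None, 39, 46, 27]
In a BST, the LCA of p=27, q=48 is the first node v on the
root-to-leaf path with p <= v <= q (go left if both < v, right if both > v).
Walk from root:
  at 22: both 27 and 48 > 22, go right
  at 48: 27 <= 48 <= 48, this is the LCA
LCA = 48


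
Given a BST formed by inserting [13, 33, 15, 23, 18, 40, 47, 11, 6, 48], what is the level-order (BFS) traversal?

Tree insertion order: [13, 33, 15, 23, 18, 40, 47, 11, 6, 48]
Tree (level-order array): [13, 11, 33, 6, None, 15, 40, None, None, None, 23, None, 47, 18, None, None, 48]
BFS from the root, enqueuing left then right child of each popped node:
  queue [13] -> pop 13, enqueue [11, 33], visited so far: [13]
  queue [11, 33] -> pop 11, enqueue [6], visited so far: [13, 11]
  queue [33, 6] -> pop 33, enqueue [15, 40], visited so far: [13, 11, 33]
  queue [6, 15, 40] -> pop 6, enqueue [none], visited so far: [13, 11, 33, 6]
  queue [15, 40] -> pop 15, enqueue [23], visited so far: [13, 11, 33, 6, 15]
  queue [40, 23] -> pop 40, enqueue [47], visited so far: [13, 11, 33, 6, 15, 40]
  queue [23, 47] -> pop 23, enqueue [18], visited so far: [13, 11, 33, 6, 15, 40, 23]
  queue [47, 18] -> pop 47, enqueue [48], visited so far: [13, 11, 33, 6, 15, 40, 23, 47]
  queue [18, 48] -> pop 18, enqueue [none], visited so far: [13, 11, 33, 6, 15, 40, 23, 47, 18]
  queue [48] -> pop 48, enqueue [none], visited so far: [13, 11, 33, 6, 15, 40, 23, 47, 18, 48]
Result: [13, 11, 33, 6, 15, 40, 23, 47, 18, 48]


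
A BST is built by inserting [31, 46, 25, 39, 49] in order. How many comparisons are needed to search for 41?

Search path for 41: 31 -> 46 -> 39
Found: False
Comparisons: 3


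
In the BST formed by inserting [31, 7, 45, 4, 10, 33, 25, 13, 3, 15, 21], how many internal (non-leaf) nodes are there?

Tree built from: [31, 7, 45, 4, 10, 33, 25, 13, 3, 15, 21]
Tree (level-order array): [31, 7, 45, 4, 10, 33, None, 3, None, None, 25, None, None, None, None, 13, None, None, 15, None, 21]
Rule: An internal node has at least one child.
Per-node child counts:
  node 31: 2 child(ren)
  node 7: 2 child(ren)
  node 4: 1 child(ren)
  node 3: 0 child(ren)
  node 10: 1 child(ren)
  node 25: 1 child(ren)
  node 13: 1 child(ren)
  node 15: 1 child(ren)
  node 21: 0 child(ren)
  node 45: 1 child(ren)
  node 33: 0 child(ren)
Matching nodes: [31, 7, 4, 10, 25, 13, 15, 45]
Count of internal (non-leaf) nodes: 8


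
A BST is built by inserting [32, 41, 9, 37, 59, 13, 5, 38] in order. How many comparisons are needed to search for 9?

Search path for 9: 32 -> 9
Found: True
Comparisons: 2


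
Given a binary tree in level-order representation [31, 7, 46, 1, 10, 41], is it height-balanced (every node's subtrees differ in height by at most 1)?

Tree (level-order array): [31, 7, 46, 1, 10, 41]
Definition: a tree is height-balanced if, at every node, |h(left) - h(right)| <= 1 (empty subtree has height -1).
Bottom-up per-node check:
  node 1: h_left=-1, h_right=-1, diff=0 [OK], height=0
  node 10: h_left=-1, h_right=-1, diff=0 [OK], height=0
  node 7: h_left=0, h_right=0, diff=0 [OK], height=1
  node 41: h_left=-1, h_right=-1, diff=0 [OK], height=0
  node 46: h_left=0, h_right=-1, diff=1 [OK], height=1
  node 31: h_left=1, h_right=1, diff=0 [OK], height=2
All nodes satisfy the balance condition.
Result: Balanced


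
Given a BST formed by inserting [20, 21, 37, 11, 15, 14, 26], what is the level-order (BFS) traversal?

Tree insertion order: [20, 21, 37, 11, 15, 14, 26]
Tree (level-order array): [20, 11, 21, None, 15, None, 37, 14, None, 26]
BFS from the root, enqueuing left then right child of each popped node:
  queue [20] -> pop 20, enqueue [11, 21], visited so far: [20]
  queue [11, 21] -> pop 11, enqueue [15], visited so far: [20, 11]
  queue [21, 15] -> pop 21, enqueue [37], visited so far: [20, 11, 21]
  queue [15, 37] -> pop 15, enqueue [14], visited so far: [20, 11, 21, 15]
  queue [37, 14] -> pop 37, enqueue [26], visited so far: [20, 11, 21, 15, 37]
  queue [14, 26] -> pop 14, enqueue [none], visited so far: [20, 11, 21, 15, 37, 14]
  queue [26] -> pop 26, enqueue [none], visited so far: [20, 11, 21, 15, 37, 14, 26]
Result: [20, 11, 21, 15, 37, 14, 26]


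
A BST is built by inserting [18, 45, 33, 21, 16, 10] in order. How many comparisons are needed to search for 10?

Search path for 10: 18 -> 16 -> 10
Found: True
Comparisons: 3


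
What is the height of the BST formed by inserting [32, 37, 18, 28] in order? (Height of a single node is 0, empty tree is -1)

Insertion order: [32, 37, 18, 28]
Tree (level-order array): [32, 18, 37, None, 28]
Compute height bottom-up (empty subtree = -1):
  height(28) = 1 + max(-1, -1) = 0
  height(18) = 1 + max(-1, 0) = 1
  height(37) = 1 + max(-1, -1) = 0
  height(32) = 1 + max(1, 0) = 2
Height = 2


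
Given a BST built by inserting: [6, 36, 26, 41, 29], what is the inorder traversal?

Tree insertion order: [6, 36, 26, 41, 29]
Tree (level-order array): [6, None, 36, 26, 41, None, 29]
Inorder traversal: [6, 26, 29, 36, 41]


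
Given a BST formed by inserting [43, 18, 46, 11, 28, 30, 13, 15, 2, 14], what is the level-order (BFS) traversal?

Tree insertion order: [43, 18, 46, 11, 28, 30, 13, 15, 2, 14]
Tree (level-order array): [43, 18, 46, 11, 28, None, None, 2, 13, None, 30, None, None, None, 15, None, None, 14]
BFS from the root, enqueuing left then right child of each popped node:
  queue [43] -> pop 43, enqueue [18, 46], visited so far: [43]
  queue [18, 46] -> pop 18, enqueue [11, 28], visited so far: [43, 18]
  queue [46, 11, 28] -> pop 46, enqueue [none], visited so far: [43, 18, 46]
  queue [11, 28] -> pop 11, enqueue [2, 13], visited so far: [43, 18, 46, 11]
  queue [28, 2, 13] -> pop 28, enqueue [30], visited so far: [43, 18, 46, 11, 28]
  queue [2, 13, 30] -> pop 2, enqueue [none], visited so far: [43, 18, 46, 11, 28, 2]
  queue [13, 30] -> pop 13, enqueue [15], visited so far: [43, 18, 46, 11, 28, 2, 13]
  queue [30, 15] -> pop 30, enqueue [none], visited so far: [43, 18, 46, 11, 28, 2, 13, 30]
  queue [15] -> pop 15, enqueue [14], visited so far: [43, 18, 46, 11, 28, 2, 13, 30, 15]
  queue [14] -> pop 14, enqueue [none], visited so far: [43, 18, 46, 11, 28, 2, 13, 30, 15, 14]
Result: [43, 18, 46, 11, 28, 2, 13, 30, 15, 14]


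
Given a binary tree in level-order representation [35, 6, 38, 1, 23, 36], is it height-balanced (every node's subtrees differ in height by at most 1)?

Tree (level-order array): [35, 6, 38, 1, 23, 36]
Definition: a tree is height-balanced if, at every node, |h(left) - h(right)| <= 1 (empty subtree has height -1).
Bottom-up per-node check:
  node 1: h_left=-1, h_right=-1, diff=0 [OK], height=0
  node 23: h_left=-1, h_right=-1, diff=0 [OK], height=0
  node 6: h_left=0, h_right=0, diff=0 [OK], height=1
  node 36: h_left=-1, h_right=-1, diff=0 [OK], height=0
  node 38: h_left=0, h_right=-1, diff=1 [OK], height=1
  node 35: h_left=1, h_right=1, diff=0 [OK], height=2
All nodes satisfy the balance condition.
Result: Balanced


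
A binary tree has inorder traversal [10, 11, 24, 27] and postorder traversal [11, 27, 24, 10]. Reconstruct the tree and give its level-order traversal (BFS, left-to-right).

Inorder:   [10, 11, 24, 27]
Postorder: [11, 27, 24, 10]
Algorithm: postorder visits root last, so walk postorder right-to-left;
each value is the root of the current inorder slice — split it at that
value, recurse on the right subtree first, then the left.
Recursive splits:
  root=10; inorder splits into left=[], right=[11, 24, 27]
  root=24; inorder splits into left=[11], right=[27]
  root=27; inorder splits into left=[], right=[]
  root=11; inorder splits into left=[], right=[]
Reconstructed level-order: [10, 24, 11, 27]


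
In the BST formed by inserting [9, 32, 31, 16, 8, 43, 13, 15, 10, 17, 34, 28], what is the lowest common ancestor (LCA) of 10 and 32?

Tree insertion order: [9, 32, 31, 16, 8, 43, 13, 15, 10, 17, 34, 28]
Tree (level-order array): [9, 8, 32, None, None, 31, 43, 16, None, 34, None, 13, 17, None, None, 10, 15, None, 28]
In a BST, the LCA of p=10, q=32 is the first node v on the
root-to-leaf path with p <= v <= q (go left if both < v, right if both > v).
Walk from root:
  at 9: both 10 and 32 > 9, go right
  at 32: 10 <= 32 <= 32, this is the LCA
LCA = 32


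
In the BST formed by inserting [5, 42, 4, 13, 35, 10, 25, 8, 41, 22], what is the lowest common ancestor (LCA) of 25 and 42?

Tree insertion order: [5, 42, 4, 13, 35, 10, 25, 8, 41, 22]
Tree (level-order array): [5, 4, 42, None, None, 13, None, 10, 35, 8, None, 25, 41, None, None, 22]
In a BST, the LCA of p=25, q=42 is the first node v on the
root-to-leaf path with p <= v <= q (go left if both < v, right if both > v).
Walk from root:
  at 5: both 25 and 42 > 5, go right
  at 42: 25 <= 42 <= 42, this is the LCA
LCA = 42


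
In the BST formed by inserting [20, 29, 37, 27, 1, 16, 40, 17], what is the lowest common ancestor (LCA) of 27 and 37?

Tree insertion order: [20, 29, 37, 27, 1, 16, 40, 17]
Tree (level-order array): [20, 1, 29, None, 16, 27, 37, None, 17, None, None, None, 40]
In a BST, the LCA of p=27, q=37 is the first node v on the
root-to-leaf path with p <= v <= q (go left if both < v, right if both > v).
Walk from root:
  at 20: both 27 and 37 > 20, go right
  at 29: 27 <= 29 <= 37, this is the LCA
LCA = 29


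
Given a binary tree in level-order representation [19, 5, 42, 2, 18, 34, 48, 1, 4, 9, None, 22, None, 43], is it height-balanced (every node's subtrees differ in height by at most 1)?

Tree (level-order array): [19, 5, 42, 2, 18, 34, 48, 1, 4, 9, None, 22, None, 43]
Definition: a tree is height-balanced if, at every node, |h(left) - h(right)| <= 1 (empty subtree has height -1).
Bottom-up per-node check:
  node 1: h_left=-1, h_right=-1, diff=0 [OK], height=0
  node 4: h_left=-1, h_right=-1, diff=0 [OK], height=0
  node 2: h_left=0, h_right=0, diff=0 [OK], height=1
  node 9: h_left=-1, h_right=-1, diff=0 [OK], height=0
  node 18: h_left=0, h_right=-1, diff=1 [OK], height=1
  node 5: h_left=1, h_right=1, diff=0 [OK], height=2
  node 22: h_left=-1, h_right=-1, diff=0 [OK], height=0
  node 34: h_left=0, h_right=-1, diff=1 [OK], height=1
  node 43: h_left=-1, h_right=-1, diff=0 [OK], height=0
  node 48: h_left=0, h_right=-1, diff=1 [OK], height=1
  node 42: h_left=1, h_right=1, diff=0 [OK], height=2
  node 19: h_left=2, h_right=2, diff=0 [OK], height=3
All nodes satisfy the balance condition.
Result: Balanced


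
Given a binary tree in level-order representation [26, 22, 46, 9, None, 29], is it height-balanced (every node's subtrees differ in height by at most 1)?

Tree (level-order array): [26, 22, 46, 9, None, 29]
Definition: a tree is height-balanced if, at every node, |h(left) - h(right)| <= 1 (empty subtree has height -1).
Bottom-up per-node check:
  node 9: h_left=-1, h_right=-1, diff=0 [OK], height=0
  node 22: h_left=0, h_right=-1, diff=1 [OK], height=1
  node 29: h_left=-1, h_right=-1, diff=0 [OK], height=0
  node 46: h_left=0, h_right=-1, diff=1 [OK], height=1
  node 26: h_left=1, h_right=1, diff=0 [OK], height=2
All nodes satisfy the balance condition.
Result: Balanced


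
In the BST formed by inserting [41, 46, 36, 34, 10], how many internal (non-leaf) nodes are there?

Tree built from: [41, 46, 36, 34, 10]
Tree (level-order array): [41, 36, 46, 34, None, None, None, 10]
Rule: An internal node has at least one child.
Per-node child counts:
  node 41: 2 child(ren)
  node 36: 1 child(ren)
  node 34: 1 child(ren)
  node 10: 0 child(ren)
  node 46: 0 child(ren)
Matching nodes: [41, 36, 34]
Count of internal (non-leaf) nodes: 3


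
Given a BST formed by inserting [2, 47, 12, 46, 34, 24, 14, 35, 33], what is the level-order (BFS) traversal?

Tree insertion order: [2, 47, 12, 46, 34, 24, 14, 35, 33]
Tree (level-order array): [2, None, 47, 12, None, None, 46, 34, None, 24, 35, 14, 33]
BFS from the root, enqueuing left then right child of each popped node:
  queue [2] -> pop 2, enqueue [47], visited so far: [2]
  queue [47] -> pop 47, enqueue [12], visited so far: [2, 47]
  queue [12] -> pop 12, enqueue [46], visited so far: [2, 47, 12]
  queue [46] -> pop 46, enqueue [34], visited so far: [2, 47, 12, 46]
  queue [34] -> pop 34, enqueue [24, 35], visited so far: [2, 47, 12, 46, 34]
  queue [24, 35] -> pop 24, enqueue [14, 33], visited so far: [2, 47, 12, 46, 34, 24]
  queue [35, 14, 33] -> pop 35, enqueue [none], visited so far: [2, 47, 12, 46, 34, 24, 35]
  queue [14, 33] -> pop 14, enqueue [none], visited so far: [2, 47, 12, 46, 34, 24, 35, 14]
  queue [33] -> pop 33, enqueue [none], visited so far: [2, 47, 12, 46, 34, 24, 35, 14, 33]
Result: [2, 47, 12, 46, 34, 24, 35, 14, 33]


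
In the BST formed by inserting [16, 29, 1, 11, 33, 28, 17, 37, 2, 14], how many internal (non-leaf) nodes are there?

Tree built from: [16, 29, 1, 11, 33, 28, 17, 37, 2, 14]
Tree (level-order array): [16, 1, 29, None, 11, 28, 33, 2, 14, 17, None, None, 37]
Rule: An internal node has at least one child.
Per-node child counts:
  node 16: 2 child(ren)
  node 1: 1 child(ren)
  node 11: 2 child(ren)
  node 2: 0 child(ren)
  node 14: 0 child(ren)
  node 29: 2 child(ren)
  node 28: 1 child(ren)
  node 17: 0 child(ren)
  node 33: 1 child(ren)
  node 37: 0 child(ren)
Matching nodes: [16, 1, 11, 29, 28, 33]
Count of internal (non-leaf) nodes: 6


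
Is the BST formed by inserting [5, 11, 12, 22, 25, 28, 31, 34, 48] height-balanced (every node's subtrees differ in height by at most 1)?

Tree (level-order array): [5, None, 11, None, 12, None, 22, None, 25, None, 28, None, 31, None, 34, None, 48]
Definition: a tree is height-balanced if, at every node, |h(left) - h(right)| <= 1 (empty subtree has height -1).
Bottom-up per-node check:
  node 48: h_left=-1, h_right=-1, diff=0 [OK], height=0
  node 34: h_left=-1, h_right=0, diff=1 [OK], height=1
  node 31: h_left=-1, h_right=1, diff=2 [FAIL (|-1-1|=2 > 1)], height=2
  node 28: h_left=-1, h_right=2, diff=3 [FAIL (|-1-2|=3 > 1)], height=3
  node 25: h_left=-1, h_right=3, diff=4 [FAIL (|-1-3|=4 > 1)], height=4
  node 22: h_left=-1, h_right=4, diff=5 [FAIL (|-1-4|=5 > 1)], height=5
  node 12: h_left=-1, h_right=5, diff=6 [FAIL (|-1-5|=6 > 1)], height=6
  node 11: h_left=-1, h_right=6, diff=7 [FAIL (|-1-6|=7 > 1)], height=7
  node 5: h_left=-1, h_right=7, diff=8 [FAIL (|-1-7|=8 > 1)], height=8
Node 31 violates the condition: |-1 - 1| = 2 > 1.
Result: Not balanced


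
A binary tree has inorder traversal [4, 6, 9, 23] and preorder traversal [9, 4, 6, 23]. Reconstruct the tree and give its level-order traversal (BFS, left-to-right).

Inorder:  [4, 6, 9, 23]
Preorder: [9, 4, 6, 23]
Algorithm: preorder visits root first, so consume preorder in order;
for each root, split the current inorder slice at that value into
left-subtree inorder and right-subtree inorder, then recurse.
Recursive splits:
  root=9; inorder splits into left=[4, 6], right=[23]
  root=4; inorder splits into left=[], right=[6]
  root=6; inorder splits into left=[], right=[]
  root=23; inorder splits into left=[], right=[]
Reconstructed level-order: [9, 4, 23, 6]


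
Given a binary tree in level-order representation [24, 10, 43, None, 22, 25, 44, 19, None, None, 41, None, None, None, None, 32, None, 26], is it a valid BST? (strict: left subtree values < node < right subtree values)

Level-order array: [24, 10, 43, None, 22, 25, 44, 19, None, None, 41, None, None, None, None, 32, None, 26]
Validate using subtree bounds (lo, hi): at each node, require lo < value < hi,
then recurse left with hi=value and right with lo=value.
Preorder trace (stopping at first violation):
  at node 24 with bounds (-inf, +inf): OK
  at node 10 with bounds (-inf, 24): OK
  at node 22 with bounds (10, 24): OK
  at node 19 with bounds (10, 22): OK
  at node 43 with bounds (24, +inf): OK
  at node 25 with bounds (24, 43): OK
  at node 41 with bounds (25, 43): OK
  at node 32 with bounds (25, 41): OK
  at node 26 with bounds (25, 32): OK
  at node 44 with bounds (43, +inf): OK
No violation found at any node.
Result: Valid BST


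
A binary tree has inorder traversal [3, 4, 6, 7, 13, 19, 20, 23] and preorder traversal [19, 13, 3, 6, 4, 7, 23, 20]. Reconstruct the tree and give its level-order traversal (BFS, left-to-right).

Inorder:  [3, 4, 6, 7, 13, 19, 20, 23]
Preorder: [19, 13, 3, 6, 4, 7, 23, 20]
Algorithm: preorder visits root first, so consume preorder in order;
for each root, split the current inorder slice at that value into
left-subtree inorder and right-subtree inorder, then recurse.
Recursive splits:
  root=19; inorder splits into left=[3, 4, 6, 7, 13], right=[20, 23]
  root=13; inorder splits into left=[3, 4, 6, 7], right=[]
  root=3; inorder splits into left=[], right=[4, 6, 7]
  root=6; inorder splits into left=[4], right=[7]
  root=4; inorder splits into left=[], right=[]
  root=7; inorder splits into left=[], right=[]
  root=23; inorder splits into left=[20], right=[]
  root=20; inorder splits into left=[], right=[]
Reconstructed level-order: [19, 13, 23, 3, 20, 6, 4, 7]


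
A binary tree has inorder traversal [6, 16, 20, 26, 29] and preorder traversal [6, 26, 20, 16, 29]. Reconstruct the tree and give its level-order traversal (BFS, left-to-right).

Inorder:  [6, 16, 20, 26, 29]
Preorder: [6, 26, 20, 16, 29]
Algorithm: preorder visits root first, so consume preorder in order;
for each root, split the current inorder slice at that value into
left-subtree inorder and right-subtree inorder, then recurse.
Recursive splits:
  root=6; inorder splits into left=[], right=[16, 20, 26, 29]
  root=26; inorder splits into left=[16, 20], right=[29]
  root=20; inorder splits into left=[16], right=[]
  root=16; inorder splits into left=[], right=[]
  root=29; inorder splits into left=[], right=[]
Reconstructed level-order: [6, 26, 20, 29, 16]


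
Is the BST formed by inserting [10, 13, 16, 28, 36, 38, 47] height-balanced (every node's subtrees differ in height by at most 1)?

Tree (level-order array): [10, None, 13, None, 16, None, 28, None, 36, None, 38, None, 47]
Definition: a tree is height-balanced if, at every node, |h(left) - h(right)| <= 1 (empty subtree has height -1).
Bottom-up per-node check:
  node 47: h_left=-1, h_right=-1, diff=0 [OK], height=0
  node 38: h_left=-1, h_right=0, diff=1 [OK], height=1
  node 36: h_left=-1, h_right=1, diff=2 [FAIL (|-1-1|=2 > 1)], height=2
  node 28: h_left=-1, h_right=2, diff=3 [FAIL (|-1-2|=3 > 1)], height=3
  node 16: h_left=-1, h_right=3, diff=4 [FAIL (|-1-3|=4 > 1)], height=4
  node 13: h_left=-1, h_right=4, diff=5 [FAIL (|-1-4|=5 > 1)], height=5
  node 10: h_left=-1, h_right=5, diff=6 [FAIL (|-1-5|=6 > 1)], height=6
Node 36 violates the condition: |-1 - 1| = 2 > 1.
Result: Not balanced


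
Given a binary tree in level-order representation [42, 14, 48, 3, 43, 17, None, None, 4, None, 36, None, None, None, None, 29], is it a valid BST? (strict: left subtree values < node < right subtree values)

Level-order array: [42, 14, 48, 3, 43, 17, None, None, 4, None, 36, None, None, None, None, 29]
Validate using subtree bounds (lo, hi): at each node, require lo < value < hi,
then recurse left with hi=value and right with lo=value.
Preorder trace (stopping at first violation):
  at node 42 with bounds (-inf, +inf): OK
  at node 14 with bounds (-inf, 42): OK
  at node 3 with bounds (-inf, 14): OK
  at node 4 with bounds (3, 14): OK
  at node 43 with bounds (14, 42): VIOLATION
Node 43 violates its bound: not (14 < 43 < 42).
Result: Not a valid BST


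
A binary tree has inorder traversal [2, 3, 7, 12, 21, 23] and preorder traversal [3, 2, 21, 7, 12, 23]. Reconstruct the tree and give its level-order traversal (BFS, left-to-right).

Inorder:  [2, 3, 7, 12, 21, 23]
Preorder: [3, 2, 21, 7, 12, 23]
Algorithm: preorder visits root first, so consume preorder in order;
for each root, split the current inorder slice at that value into
left-subtree inorder and right-subtree inorder, then recurse.
Recursive splits:
  root=3; inorder splits into left=[2], right=[7, 12, 21, 23]
  root=2; inorder splits into left=[], right=[]
  root=21; inorder splits into left=[7, 12], right=[23]
  root=7; inorder splits into left=[], right=[12]
  root=12; inorder splits into left=[], right=[]
  root=23; inorder splits into left=[], right=[]
Reconstructed level-order: [3, 2, 21, 7, 23, 12]


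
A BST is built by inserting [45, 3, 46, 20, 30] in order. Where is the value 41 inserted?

Starting tree (level order): [45, 3, 46, None, 20, None, None, None, 30]
Insertion path: 45 -> 3 -> 20 -> 30
Result: insert 41 as right child of 30
Final tree (level order): [45, 3, 46, None, 20, None, None, None, 30, None, 41]


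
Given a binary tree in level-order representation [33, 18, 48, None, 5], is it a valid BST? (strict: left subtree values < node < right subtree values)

Level-order array: [33, 18, 48, None, 5]
Validate using subtree bounds (lo, hi): at each node, require lo < value < hi,
then recurse left with hi=value and right with lo=value.
Preorder trace (stopping at first violation):
  at node 33 with bounds (-inf, +inf): OK
  at node 18 with bounds (-inf, 33): OK
  at node 5 with bounds (18, 33): VIOLATION
Node 5 violates its bound: not (18 < 5 < 33).
Result: Not a valid BST


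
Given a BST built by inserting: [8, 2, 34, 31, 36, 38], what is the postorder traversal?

Tree insertion order: [8, 2, 34, 31, 36, 38]
Tree (level-order array): [8, 2, 34, None, None, 31, 36, None, None, None, 38]
Postorder traversal: [2, 31, 38, 36, 34, 8]


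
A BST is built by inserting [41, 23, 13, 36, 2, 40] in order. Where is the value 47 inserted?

Starting tree (level order): [41, 23, None, 13, 36, 2, None, None, 40]
Insertion path: 41
Result: insert 47 as right child of 41
Final tree (level order): [41, 23, 47, 13, 36, None, None, 2, None, None, 40]


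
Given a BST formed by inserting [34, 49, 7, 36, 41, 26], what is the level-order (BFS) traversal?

Tree insertion order: [34, 49, 7, 36, 41, 26]
Tree (level-order array): [34, 7, 49, None, 26, 36, None, None, None, None, 41]
BFS from the root, enqueuing left then right child of each popped node:
  queue [34] -> pop 34, enqueue [7, 49], visited so far: [34]
  queue [7, 49] -> pop 7, enqueue [26], visited so far: [34, 7]
  queue [49, 26] -> pop 49, enqueue [36], visited so far: [34, 7, 49]
  queue [26, 36] -> pop 26, enqueue [none], visited so far: [34, 7, 49, 26]
  queue [36] -> pop 36, enqueue [41], visited so far: [34, 7, 49, 26, 36]
  queue [41] -> pop 41, enqueue [none], visited so far: [34, 7, 49, 26, 36, 41]
Result: [34, 7, 49, 26, 36, 41]


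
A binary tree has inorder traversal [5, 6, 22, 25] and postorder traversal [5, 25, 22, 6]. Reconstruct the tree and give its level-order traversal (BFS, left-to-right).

Inorder:   [5, 6, 22, 25]
Postorder: [5, 25, 22, 6]
Algorithm: postorder visits root last, so walk postorder right-to-left;
each value is the root of the current inorder slice — split it at that
value, recurse on the right subtree first, then the left.
Recursive splits:
  root=6; inorder splits into left=[5], right=[22, 25]
  root=22; inorder splits into left=[], right=[25]
  root=25; inorder splits into left=[], right=[]
  root=5; inorder splits into left=[], right=[]
Reconstructed level-order: [6, 5, 22, 25]


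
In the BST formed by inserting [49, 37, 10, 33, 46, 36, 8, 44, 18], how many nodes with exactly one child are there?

Tree built from: [49, 37, 10, 33, 46, 36, 8, 44, 18]
Tree (level-order array): [49, 37, None, 10, 46, 8, 33, 44, None, None, None, 18, 36]
Rule: These are nodes with exactly 1 non-null child.
Per-node child counts:
  node 49: 1 child(ren)
  node 37: 2 child(ren)
  node 10: 2 child(ren)
  node 8: 0 child(ren)
  node 33: 2 child(ren)
  node 18: 0 child(ren)
  node 36: 0 child(ren)
  node 46: 1 child(ren)
  node 44: 0 child(ren)
Matching nodes: [49, 46]
Count of nodes with exactly one child: 2


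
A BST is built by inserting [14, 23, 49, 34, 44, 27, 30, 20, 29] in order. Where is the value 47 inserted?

Starting tree (level order): [14, None, 23, 20, 49, None, None, 34, None, 27, 44, None, 30, None, None, 29]
Insertion path: 14 -> 23 -> 49 -> 34 -> 44
Result: insert 47 as right child of 44
Final tree (level order): [14, None, 23, 20, 49, None, None, 34, None, 27, 44, None, 30, None, 47, 29]


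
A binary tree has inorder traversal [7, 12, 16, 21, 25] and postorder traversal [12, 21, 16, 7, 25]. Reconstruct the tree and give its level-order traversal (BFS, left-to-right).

Inorder:   [7, 12, 16, 21, 25]
Postorder: [12, 21, 16, 7, 25]
Algorithm: postorder visits root last, so walk postorder right-to-left;
each value is the root of the current inorder slice — split it at that
value, recurse on the right subtree first, then the left.
Recursive splits:
  root=25; inorder splits into left=[7, 12, 16, 21], right=[]
  root=7; inorder splits into left=[], right=[12, 16, 21]
  root=16; inorder splits into left=[12], right=[21]
  root=21; inorder splits into left=[], right=[]
  root=12; inorder splits into left=[], right=[]
Reconstructed level-order: [25, 7, 16, 12, 21]


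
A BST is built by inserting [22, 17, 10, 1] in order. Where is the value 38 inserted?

Starting tree (level order): [22, 17, None, 10, None, 1]
Insertion path: 22
Result: insert 38 as right child of 22
Final tree (level order): [22, 17, 38, 10, None, None, None, 1]


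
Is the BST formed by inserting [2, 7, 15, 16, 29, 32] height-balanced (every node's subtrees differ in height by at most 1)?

Tree (level-order array): [2, None, 7, None, 15, None, 16, None, 29, None, 32]
Definition: a tree is height-balanced if, at every node, |h(left) - h(right)| <= 1 (empty subtree has height -1).
Bottom-up per-node check:
  node 32: h_left=-1, h_right=-1, diff=0 [OK], height=0
  node 29: h_left=-1, h_right=0, diff=1 [OK], height=1
  node 16: h_left=-1, h_right=1, diff=2 [FAIL (|-1-1|=2 > 1)], height=2
  node 15: h_left=-1, h_right=2, diff=3 [FAIL (|-1-2|=3 > 1)], height=3
  node 7: h_left=-1, h_right=3, diff=4 [FAIL (|-1-3|=4 > 1)], height=4
  node 2: h_left=-1, h_right=4, diff=5 [FAIL (|-1-4|=5 > 1)], height=5
Node 16 violates the condition: |-1 - 1| = 2 > 1.
Result: Not balanced


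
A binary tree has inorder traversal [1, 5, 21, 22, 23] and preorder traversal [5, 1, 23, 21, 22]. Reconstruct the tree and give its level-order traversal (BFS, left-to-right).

Inorder:  [1, 5, 21, 22, 23]
Preorder: [5, 1, 23, 21, 22]
Algorithm: preorder visits root first, so consume preorder in order;
for each root, split the current inorder slice at that value into
left-subtree inorder and right-subtree inorder, then recurse.
Recursive splits:
  root=5; inorder splits into left=[1], right=[21, 22, 23]
  root=1; inorder splits into left=[], right=[]
  root=23; inorder splits into left=[21, 22], right=[]
  root=21; inorder splits into left=[], right=[22]
  root=22; inorder splits into left=[], right=[]
Reconstructed level-order: [5, 1, 23, 21, 22]


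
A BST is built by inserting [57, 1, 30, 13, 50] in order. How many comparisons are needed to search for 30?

Search path for 30: 57 -> 1 -> 30
Found: True
Comparisons: 3


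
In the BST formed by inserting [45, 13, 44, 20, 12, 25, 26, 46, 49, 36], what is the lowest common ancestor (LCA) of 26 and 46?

Tree insertion order: [45, 13, 44, 20, 12, 25, 26, 46, 49, 36]
Tree (level-order array): [45, 13, 46, 12, 44, None, 49, None, None, 20, None, None, None, None, 25, None, 26, None, 36]
In a BST, the LCA of p=26, q=46 is the first node v on the
root-to-leaf path with p <= v <= q (go left if both < v, right if both > v).
Walk from root:
  at 45: 26 <= 45 <= 46, this is the LCA
LCA = 45


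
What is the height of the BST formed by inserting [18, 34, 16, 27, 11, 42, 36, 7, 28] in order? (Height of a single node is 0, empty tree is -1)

Insertion order: [18, 34, 16, 27, 11, 42, 36, 7, 28]
Tree (level-order array): [18, 16, 34, 11, None, 27, 42, 7, None, None, 28, 36]
Compute height bottom-up (empty subtree = -1):
  height(7) = 1 + max(-1, -1) = 0
  height(11) = 1 + max(0, -1) = 1
  height(16) = 1 + max(1, -1) = 2
  height(28) = 1 + max(-1, -1) = 0
  height(27) = 1 + max(-1, 0) = 1
  height(36) = 1 + max(-1, -1) = 0
  height(42) = 1 + max(0, -1) = 1
  height(34) = 1 + max(1, 1) = 2
  height(18) = 1 + max(2, 2) = 3
Height = 3


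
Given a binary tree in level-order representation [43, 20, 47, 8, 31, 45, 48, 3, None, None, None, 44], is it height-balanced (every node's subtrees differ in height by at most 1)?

Tree (level-order array): [43, 20, 47, 8, 31, 45, 48, 3, None, None, None, 44]
Definition: a tree is height-balanced if, at every node, |h(left) - h(right)| <= 1 (empty subtree has height -1).
Bottom-up per-node check:
  node 3: h_left=-1, h_right=-1, diff=0 [OK], height=0
  node 8: h_left=0, h_right=-1, diff=1 [OK], height=1
  node 31: h_left=-1, h_right=-1, diff=0 [OK], height=0
  node 20: h_left=1, h_right=0, diff=1 [OK], height=2
  node 44: h_left=-1, h_right=-1, diff=0 [OK], height=0
  node 45: h_left=0, h_right=-1, diff=1 [OK], height=1
  node 48: h_left=-1, h_right=-1, diff=0 [OK], height=0
  node 47: h_left=1, h_right=0, diff=1 [OK], height=2
  node 43: h_left=2, h_right=2, diff=0 [OK], height=3
All nodes satisfy the balance condition.
Result: Balanced
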